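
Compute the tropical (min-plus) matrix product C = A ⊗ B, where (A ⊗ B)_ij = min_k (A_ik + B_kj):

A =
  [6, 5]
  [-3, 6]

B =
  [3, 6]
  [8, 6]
A ⊗ B =
  [9, 11]
  [0, 3]

Apply the min-plus product entry-by-entry:
  C[0][0] = min over k of (A[0][0] + B[0][0] = 6 + 3 = 9, A[0][1] + B[1][0] = 5 + 8 = 13) = 9 (attained at k = 0)
  C[0][1] = min over k of (A[0][0] + B[0][1] = 6 + 6 = 12, A[0][1] + B[1][1] = 5 + 6 = 11) = 11 (attained at k = 1)
  C[1][0] = min over k of (A[1][0] + B[0][0] = -3 + 3 = 0, A[1][1] + B[1][0] = 6 + 8 = 14) = 0 (attained at k = 0)
  C[1][1] = min over k of (A[1][0] + B[0][1] = -3 + 6 = 3, A[1][1] + B[1][1] = 6 + 6 = 12) = 3 (attained at k = 0)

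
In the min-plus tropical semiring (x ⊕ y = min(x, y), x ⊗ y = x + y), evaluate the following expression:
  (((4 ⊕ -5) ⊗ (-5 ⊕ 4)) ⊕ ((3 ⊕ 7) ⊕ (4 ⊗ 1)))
(((4 ⊕ -5) ⊗ (-5 ⊕ 4)) ⊕ ((3 ⊕ 7) ⊕ (4 ⊗ 1))) = -10

Expand innermost to outermost. Recall ⊕ takes the minimum of its arguments and ⊗ takes their sum. Working out the expression (((4 ⊕ -5) ⊗ (-5 ⊕ 4)) ⊕ ((3 ⊕ 7) ⊕ (4 ⊗ 1))) gives -10.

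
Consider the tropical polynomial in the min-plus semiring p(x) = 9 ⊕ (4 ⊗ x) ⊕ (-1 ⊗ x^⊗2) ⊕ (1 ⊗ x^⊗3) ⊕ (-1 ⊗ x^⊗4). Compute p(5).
p(5) = 9

A tropical monomial a ⊗ x^⊗i evaluates to a + i · x. Evaluating each term at x = 5:
  Term 0 contributes 9 + 0 · 5 = 9
  Term 1 contributes 4 + 1 · 5 = 9
  Term 2 contributes -1 + 2 · 5 = 9
  Term 3 contributes 1 + 3 · 5 = 16
  Term 4 contributes -1 + 4 · 5 = 19
p(5) = ⊕ of these = min[9, 9, 9, 16, 19] = 9.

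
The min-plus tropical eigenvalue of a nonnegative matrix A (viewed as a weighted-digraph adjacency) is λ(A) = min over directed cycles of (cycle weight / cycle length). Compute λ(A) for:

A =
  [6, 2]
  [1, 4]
λ(A) = 3/2

Enumerate directed cycles and compute their means (weight / length). Sample:
  cycle 0 → 0: weight = 6, length = 1, mean = 6/1 ≈ 6.000
  cycle 1 → 1: weight = 4, length = 1, mean = 4/1 ≈ 4.000
  cycle 0 → 1 → 0: weight = 3, length = 2, mean = 3/2 ≈ 1.500
  cycle 1 → 0 → 1: weight = 3, length = 2, mean = 3/2 ≈ 1.500
Minimum mean = 1.500, attained e.g. along the cycle 0 → 1 → 0 with weight 3 and length 2. So λ(A) = 3/2 = 3/2.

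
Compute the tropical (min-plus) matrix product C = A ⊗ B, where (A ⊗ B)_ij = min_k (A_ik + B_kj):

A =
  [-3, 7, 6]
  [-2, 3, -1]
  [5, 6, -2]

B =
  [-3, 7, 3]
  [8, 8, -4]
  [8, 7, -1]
A ⊗ B =
  [-6, 4, 0]
  [-5, 5, -2]
  [2, 5, -3]

Apply the min-plus product entry-by-entry:
  C[0][0] = min over k of (A[0][0] + B[0][0] = -3 + -3 = -6, A[0][1] + B[1][0] = 7 + 8 = 15, A[0][2] + B[2][0] = 6 + 8 = 14) = -6 (attained at k = 0)
  C[0][1] = min over k of (A[0][0] + B[0][1] = -3 + 7 = 4, A[0][1] + B[1][1] = 7 + 8 = 15, A[0][2] + B[2][1] = 6 + 7 = 13) = 4 (attained at k = 0)
  C[0][2] = min over k of (A[0][0] + B[0][2] = -3 + 3 = 0, A[0][1] + B[1][2] = 7 + -4 = 3, A[0][2] + B[2][2] = 6 + -1 = 5) = 0 (attained at k = 0)
  C[1][0] = min over k of (A[1][0] + B[0][0] = -2 + -3 = -5, A[1][1] + B[1][0] = 3 + 8 = 11, A[1][2] + B[2][0] = -1 + 8 = 7) = -5 (attained at k = 0)
  C[1][1] = min over k of (A[1][0] + B[0][1] = -2 + 7 = 5, A[1][1] + B[1][1] = 3 + 8 = 11, A[1][2] + B[2][1] = -1 + 7 = 6) = 5 (attained at k = 0)
  C[1][2] = min over k of (A[1][0] + B[0][2] = -2 + 3 = 1, A[1][1] + B[1][2] = 3 + -4 = -1, A[1][2] + B[2][2] = -1 + -1 = -2) = -2 (attained at k = 2)
  C[2][0] = min over k of (A[2][0] + B[0][0] = 5 + -3 = 2, A[2][1] + B[1][0] = 6 + 8 = 14, A[2][2] + B[2][0] = -2 + 8 = 6) = 2 (attained at k = 0)
  C[2][1] = min over k of (A[2][0] + B[0][1] = 5 + 7 = 12, A[2][1] + B[1][1] = 6 + 8 = 14, A[2][2] + B[2][1] = -2 + 7 = 5) = 5 (attained at k = 2)
  C[2][2] = min over k of (A[2][0] + B[0][2] = 5 + 3 = 8, A[2][1] + B[1][2] = 6 + -4 = 2, A[2][2] + B[2][2] = -2 + -1 = -3) = -3 (attained at k = 2)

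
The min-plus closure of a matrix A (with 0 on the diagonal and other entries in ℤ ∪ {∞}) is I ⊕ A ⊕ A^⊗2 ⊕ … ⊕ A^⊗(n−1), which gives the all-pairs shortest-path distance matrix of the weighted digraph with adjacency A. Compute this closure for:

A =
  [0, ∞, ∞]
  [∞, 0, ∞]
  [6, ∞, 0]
Closure =
  [0, ∞, ∞]
  [∞, 0, ∞]
  [6, ∞, 0]

This is the Floyd-Warshall all-pairs shortest-path computation. For each intermediate vertex k = 0, 1, …, 2, update dist[i][j] ← min(dist[i][j], dist[i][k] + dist[k][j]). The final matrix gives, for each (i, j), the minimum total weight of any directed path from i to j (possibly empty when i = j).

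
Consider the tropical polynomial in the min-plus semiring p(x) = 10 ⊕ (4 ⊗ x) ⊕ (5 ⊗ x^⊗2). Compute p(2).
p(2) = 6

A tropical monomial a ⊗ x^⊗i evaluates to a + i · x. Evaluating each term at x = 2:
  Term 0 contributes 10 + 0 · 2 = 10
  Term 1 contributes 4 + 1 · 2 = 6
  Term 2 contributes 5 + 2 · 2 = 9
p(2) = ⊕ of these = min[10, 6, 9] = 6.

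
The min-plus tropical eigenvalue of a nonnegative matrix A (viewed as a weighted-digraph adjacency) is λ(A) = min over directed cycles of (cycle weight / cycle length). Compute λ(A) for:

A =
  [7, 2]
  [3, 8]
λ(A) = 5/2

Enumerate directed cycles and compute their means (weight / length). Sample:
  cycle 0 → 0: weight = 7, length = 1, mean = 7/1 ≈ 7.000
  cycle 1 → 1: weight = 8, length = 1, mean = 8/1 ≈ 8.000
  cycle 0 → 1 → 0: weight = 5, length = 2, mean = 5/2 ≈ 2.500
  cycle 1 → 0 → 1: weight = 5, length = 2, mean = 5/2 ≈ 2.500
Minimum mean = 2.500, attained e.g. along the cycle 0 → 1 → 0 with weight 5 and length 2. So λ(A) = 5/2 = 5/2.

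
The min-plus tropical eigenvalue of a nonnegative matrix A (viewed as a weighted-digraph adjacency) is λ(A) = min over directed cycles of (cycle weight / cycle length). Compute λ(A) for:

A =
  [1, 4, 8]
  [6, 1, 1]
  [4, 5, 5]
λ(A) = 1

Enumerate directed cycles and compute their means (weight / length). Sample:
  cycle 0 → 0: weight = 1, length = 1, mean = 1/1 ≈ 1.000
  cycle 1 → 1: weight = 1, length = 1, mean = 1/1 ≈ 1.000
  cycle 2 → 2: weight = 5, length = 1, mean = 5/1 ≈ 5.000
  cycle 0 → 1 → 0: weight = 10, length = 2, mean = 10/2 ≈ 5.000
  cycle 0 → 2 → 0: weight = 12, length = 2, mean = 12/2 ≈ 6.000
  cycle 1 → 0 → 1: weight = 10, length = 2, mean = 10/2 ≈ 5.000
Minimum mean = 1.000, attained e.g. along the cycle 0 → 0 with weight 1 and length 1. So λ(A) = 1/1 = 1.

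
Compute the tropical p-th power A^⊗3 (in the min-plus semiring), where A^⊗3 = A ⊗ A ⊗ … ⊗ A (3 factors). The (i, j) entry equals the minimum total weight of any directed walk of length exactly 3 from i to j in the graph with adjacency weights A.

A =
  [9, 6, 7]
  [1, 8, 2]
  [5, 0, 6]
A^⊗3 =
  [8, 8, 9]
  [3, 8, 4]
  [7, 2, 8]

Each entry (A^⊗3)_ij equals the minimum over all length-3 walks i = v_0 → v_1 → … → v_3 = j of Σ_t A[v_t][v_{t+1}]. For example, for (i, j) = (0, 2) we minimise over 9 possible intermediate vertex sequences; the minimum is 9, attained along the walk 0 → 2 → 1 → 2.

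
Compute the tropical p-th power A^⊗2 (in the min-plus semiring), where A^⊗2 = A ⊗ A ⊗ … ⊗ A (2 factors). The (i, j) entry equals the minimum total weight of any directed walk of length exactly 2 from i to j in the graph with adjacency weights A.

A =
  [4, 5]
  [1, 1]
A^⊗2 =
  [6, 6]
  [2, 2]

Each entry (A^⊗2)_ij equals the minimum over all length-2 walks i = v_0 → v_1 → … → v_2 = j of Σ_t A[v_t][v_{t+1}]. For example, for (i, j) = (0, 1) we minimise over 2 possible intermediate vertex sequences; the minimum is 6, attained along the walk 0 → 1 → 1.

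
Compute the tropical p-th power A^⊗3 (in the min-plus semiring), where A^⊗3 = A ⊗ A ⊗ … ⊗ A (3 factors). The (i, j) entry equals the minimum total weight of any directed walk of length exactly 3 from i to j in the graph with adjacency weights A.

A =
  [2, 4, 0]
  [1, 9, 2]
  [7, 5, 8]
A^⊗3 =
  [6, 7, 4]
  [5, 6, 3]
  [8, 10, 6]

Each entry (A^⊗3)_ij equals the minimum over all length-3 walks i = v_0 → v_1 → … → v_3 = j of Σ_t A[v_t][v_{t+1}]. For example, for (i, j) = (0, 2) we minimise over 9 possible intermediate vertex sequences; the minimum is 4, attained along the walk 0 → 0 → 0 → 2.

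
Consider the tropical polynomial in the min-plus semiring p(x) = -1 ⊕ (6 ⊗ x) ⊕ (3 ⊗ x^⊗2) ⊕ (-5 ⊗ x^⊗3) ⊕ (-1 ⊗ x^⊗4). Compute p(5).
p(5) = -1

A tropical monomial a ⊗ x^⊗i evaluates to a + i · x. Evaluating each term at x = 5:
  Term 0 contributes -1 + 0 · 5 = -1
  Term 1 contributes 6 + 1 · 5 = 11
  Term 2 contributes 3 + 2 · 5 = 13
  Term 3 contributes -5 + 3 · 5 = 10
  Term 4 contributes -1 + 4 · 5 = 19
p(5) = ⊕ of these = min[-1, 11, 13, 10, 19] = -1.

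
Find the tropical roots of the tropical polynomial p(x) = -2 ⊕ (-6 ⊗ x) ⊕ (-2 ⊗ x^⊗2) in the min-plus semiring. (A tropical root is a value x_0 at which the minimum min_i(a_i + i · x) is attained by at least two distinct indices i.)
Roots: {-4, 4}

Each tropical root is a break point of the lower envelope of the lines y = a_i + i · x (there are 3 lines, with slopes 0, 1, ..., 2). Only the lines that attain the minimum somewhere contribute to roots; other lines are dominated. Here the surviving (envelope) indices are i = 2, i = 1, i = 0.
Intersections between consecutive envelope lines give the roots: for adjacent envelope indices i < j the intersection is x = (a_i − a_j) / (j − i). Reading off the sorted break points: {-4, 4}.
Verification: at each break x_0, at least two indices attain the minimum of min_i(a_i + i · x_0).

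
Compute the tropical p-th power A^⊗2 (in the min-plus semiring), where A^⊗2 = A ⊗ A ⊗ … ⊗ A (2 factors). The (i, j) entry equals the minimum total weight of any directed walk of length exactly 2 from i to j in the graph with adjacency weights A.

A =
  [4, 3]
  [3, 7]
A^⊗2 =
  [6, 7]
  [7, 6]

Each entry (A^⊗2)_ij equals the minimum over all length-2 walks i = v_0 → v_1 → … → v_2 = j of Σ_t A[v_t][v_{t+1}]. For example, for (i, j) = (0, 1) we minimise over 2 possible intermediate vertex sequences; the minimum is 7, attained along the walk 0 → 0 → 1.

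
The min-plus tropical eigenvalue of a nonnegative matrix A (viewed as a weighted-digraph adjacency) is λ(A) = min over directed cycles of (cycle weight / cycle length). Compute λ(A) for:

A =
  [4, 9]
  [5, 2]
λ(A) = 2

Enumerate directed cycles and compute their means (weight / length). Sample:
  cycle 0 → 0: weight = 4, length = 1, mean = 4/1 ≈ 4.000
  cycle 1 → 1: weight = 2, length = 1, mean = 2/1 ≈ 2.000
  cycle 0 → 1 → 0: weight = 14, length = 2, mean = 14/2 ≈ 7.000
  cycle 1 → 0 → 1: weight = 14, length = 2, mean = 14/2 ≈ 7.000
Minimum mean = 2.000, attained e.g. along the cycle 1 → 1 with weight 2 and length 1. So λ(A) = 2/1 = 2.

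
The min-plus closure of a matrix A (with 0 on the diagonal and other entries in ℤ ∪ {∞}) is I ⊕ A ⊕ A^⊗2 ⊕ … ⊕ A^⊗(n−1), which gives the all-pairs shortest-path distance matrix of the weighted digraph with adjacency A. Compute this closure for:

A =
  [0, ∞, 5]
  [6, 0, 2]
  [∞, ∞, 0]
Closure =
  [0, ∞, 5]
  [6, 0, 2]
  [∞, ∞, 0]

This is the Floyd-Warshall all-pairs shortest-path computation. For each intermediate vertex k = 0, 1, …, 2, update dist[i][j] ← min(dist[i][j], dist[i][k] + dist[k][j]). The final matrix gives, for each (i, j), the minimum total weight of any directed path from i to j (possibly empty when i = j).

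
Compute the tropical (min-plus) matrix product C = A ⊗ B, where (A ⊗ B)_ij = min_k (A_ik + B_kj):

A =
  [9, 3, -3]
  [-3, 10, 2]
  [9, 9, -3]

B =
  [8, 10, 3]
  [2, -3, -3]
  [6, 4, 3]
A ⊗ B =
  [3, 0, 0]
  [5, 6, 0]
  [3, 1, 0]

Apply the min-plus product entry-by-entry:
  C[0][0] = min over k of (A[0][0] + B[0][0] = 9 + 8 = 17, A[0][1] + B[1][0] = 3 + 2 = 5, A[0][2] + B[2][0] = -3 + 6 = 3) = 3 (attained at k = 2)
  C[0][1] = min over k of (A[0][0] + B[0][1] = 9 + 10 = 19, A[0][1] + B[1][1] = 3 + -3 = 0, A[0][2] + B[2][1] = -3 + 4 = 1) = 0 (attained at k = 1)
  C[0][2] = min over k of (A[0][0] + B[0][2] = 9 + 3 = 12, A[0][1] + B[1][2] = 3 + -3 = 0, A[0][2] + B[2][2] = -3 + 3 = 0) = 0 (attained at k = 1)
  C[1][0] = min over k of (A[1][0] + B[0][0] = -3 + 8 = 5, A[1][1] + B[1][0] = 10 + 2 = 12, A[1][2] + B[2][0] = 2 + 6 = 8) = 5 (attained at k = 0)
  C[1][1] = min over k of (A[1][0] + B[0][1] = -3 + 10 = 7, A[1][1] + B[1][1] = 10 + -3 = 7, A[1][2] + B[2][1] = 2 + 4 = 6) = 6 (attained at k = 2)
  C[1][2] = min over k of (A[1][0] + B[0][2] = -3 + 3 = 0, A[1][1] + B[1][2] = 10 + -3 = 7, A[1][2] + B[2][2] = 2 + 3 = 5) = 0 (attained at k = 0)
  C[2][0] = min over k of (A[2][0] + B[0][0] = 9 + 8 = 17, A[2][1] + B[1][0] = 9 + 2 = 11, A[2][2] + B[2][0] = -3 + 6 = 3) = 3 (attained at k = 2)
  C[2][1] = min over k of (A[2][0] + B[0][1] = 9 + 10 = 19, A[2][1] + B[1][1] = 9 + -3 = 6, A[2][2] + B[2][1] = -3 + 4 = 1) = 1 (attained at k = 2)
  C[2][2] = min over k of (A[2][0] + B[0][2] = 9 + 3 = 12, A[2][1] + B[1][2] = 9 + -3 = 6, A[2][2] + B[2][2] = -3 + 3 = 0) = 0 (attained at k = 2)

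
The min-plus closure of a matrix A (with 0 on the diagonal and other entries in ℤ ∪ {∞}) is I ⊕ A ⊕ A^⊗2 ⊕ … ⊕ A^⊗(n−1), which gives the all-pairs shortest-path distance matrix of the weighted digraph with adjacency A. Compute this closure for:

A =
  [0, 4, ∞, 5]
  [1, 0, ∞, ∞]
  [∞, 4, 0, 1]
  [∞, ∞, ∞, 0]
Closure =
  [0, 4, ∞, 5]
  [1, 0, ∞, 6]
  [5, 4, 0, 1]
  [∞, ∞, ∞, 0]

This is the Floyd-Warshall all-pairs shortest-path computation. For each intermediate vertex k = 0, 1, …, 3, update dist[i][j] ← min(dist[i][j], dist[i][k] + dist[k][j]). The final matrix gives, for each (i, j), the minimum total weight of any directed path from i to j (possibly empty when i = j).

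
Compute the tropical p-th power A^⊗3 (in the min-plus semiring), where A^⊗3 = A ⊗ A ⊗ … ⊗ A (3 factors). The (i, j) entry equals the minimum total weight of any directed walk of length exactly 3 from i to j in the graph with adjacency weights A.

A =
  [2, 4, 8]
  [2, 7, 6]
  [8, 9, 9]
A^⊗3 =
  [6, 8, 12]
  [6, 8, 12]
  [12, 14, 18]

Each entry (A^⊗3)_ij equals the minimum over all length-3 walks i = v_0 → v_1 → … → v_3 = j of Σ_t A[v_t][v_{t+1}]. For example, for (i, j) = (0, 2) we minimise over 9 possible intermediate vertex sequences; the minimum is 12, attained along the walk 0 → 0 → 0 → 2.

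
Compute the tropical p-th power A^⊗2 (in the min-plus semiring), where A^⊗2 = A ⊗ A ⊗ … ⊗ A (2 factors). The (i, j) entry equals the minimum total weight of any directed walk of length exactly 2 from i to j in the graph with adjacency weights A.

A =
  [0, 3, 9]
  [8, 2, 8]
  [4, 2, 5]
A^⊗2 =
  [0, 3, 9]
  [8, 4, 10]
  [4, 4, 10]

Each entry (A^⊗2)_ij equals the minimum over all length-2 walks i = v_0 → v_1 → … → v_2 = j of Σ_t A[v_t][v_{t+1}]. For example, for (i, j) = (0, 2) we minimise over 3 possible intermediate vertex sequences; the minimum is 9, attained along the walk 0 → 0 → 2.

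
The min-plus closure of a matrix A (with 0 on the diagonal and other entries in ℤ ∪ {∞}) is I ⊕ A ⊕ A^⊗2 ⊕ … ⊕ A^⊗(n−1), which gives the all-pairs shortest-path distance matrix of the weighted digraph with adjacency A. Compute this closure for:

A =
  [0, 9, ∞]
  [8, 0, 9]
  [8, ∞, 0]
Closure =
  [0, 9, 18]
  [8, 0, 9]
  [8, 17, 0]

This is the Floyd-Warshall all-pairs shortest-path computation. For each intermediate vertex k = 0, 1, …, 2, update dist[i][j] ← min(dist[i][j], dist[i][k] + dist[k][j]). The final matrix gives, for each (i, j), the minimum total weight of any directed path from i to j (possibly empty when i = j).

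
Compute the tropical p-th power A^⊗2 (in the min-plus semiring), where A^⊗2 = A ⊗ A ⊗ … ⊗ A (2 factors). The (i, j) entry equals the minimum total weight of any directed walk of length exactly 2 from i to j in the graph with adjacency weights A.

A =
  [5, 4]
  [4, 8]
A^⊗2 =
  [8, 9]
  [9, 8]

Each entry (A^⊗2)_ij equals the minimum over all length-2 walks i = v_0 → v_1 → … → v_2 = j of Σ_t A[v_t][v_{t+1}]. For example, for (i, j) = (0, 1) we minimise over 2 possible intermediate vertex sequences; the minimum is 9, attained along the walk 0 → 0 → 1.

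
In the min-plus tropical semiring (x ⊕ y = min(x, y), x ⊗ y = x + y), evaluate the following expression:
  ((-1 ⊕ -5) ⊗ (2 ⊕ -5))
((-1 ⊕ -5) ⊗ (2 ⊕ -5)) = -10

Expand innermost to outermost. Recall ⊕ takes the minimum of its arguments and ⊗ takes their sum. Working out the expression ((-1 ⊕ -5) ⊗ (2 ⊕ -5)) gives -10.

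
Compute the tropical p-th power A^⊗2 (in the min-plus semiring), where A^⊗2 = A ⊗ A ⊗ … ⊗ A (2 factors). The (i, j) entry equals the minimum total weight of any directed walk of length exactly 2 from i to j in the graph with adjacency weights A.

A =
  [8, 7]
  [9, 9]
A^⊗2 =
  [16, 15]
  [17, 16]

Each entry (A^⊗2)_ij equals the minimum over all length-2 walks i = v_0 → v_1 → … → v_2 = j of Σ_t A[v_t][v_{t+1}]. For example, for (i, j) = (0, 1) we minimise over 2 possible intermediate vertex sequences; the minimum is 15, attained along the walk 0 → 0 → 1.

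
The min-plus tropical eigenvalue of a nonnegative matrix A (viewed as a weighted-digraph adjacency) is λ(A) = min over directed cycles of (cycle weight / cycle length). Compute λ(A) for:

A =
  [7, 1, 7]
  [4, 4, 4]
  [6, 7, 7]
λ(A) = 5/2

Enumerate directed cycles and compute their means (weight / length). Sample:
  cycle 0 → 0: weight = 7, length = 1, mean = 7/1 ≈ 7.000
  cycle 1 → 1: weight = 4, length = 1, mean = 4/1 ≈ 4.000
  cycle 2 → 2: weight = 7, length = 1, mean = 7/1 ≈ 7.000
  cycle 0 → 1 → 0: weight = 5, length = 2, mean = 5/2 ≈ 2.500
  cycle 0 → 2 → 0: weight = 13, length = 2, mean = 13/2 ≈ 6.500
  cycle 1 → 0 → 1: weight = 5, length = 2, mean = 5/2 ≈ 2.500
Minimum mean = 2.500, attained e.g. along the cycle 0 → 1 → 0 with weight 5 and length 2. So λ(A) = 5/2 = 5/2.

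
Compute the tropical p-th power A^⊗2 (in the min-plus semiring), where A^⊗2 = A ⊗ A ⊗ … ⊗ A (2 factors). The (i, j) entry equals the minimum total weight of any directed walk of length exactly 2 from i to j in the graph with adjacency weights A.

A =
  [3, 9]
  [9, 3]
A^⊗2 =
  [6, 12]
  [12, 6]

Each entry (A^⊗2)_ij equals the minimum over all length-2 walks i = v_0 → v_1 → … → v_2 = j of Σ_t A[v_t][v_{t+1}]. For example, for (i, j) = (0, 1) we minimise over 2 possible intermediate vertex sequences; the minimum is 12, attained along the walk 0 → 0 → 1.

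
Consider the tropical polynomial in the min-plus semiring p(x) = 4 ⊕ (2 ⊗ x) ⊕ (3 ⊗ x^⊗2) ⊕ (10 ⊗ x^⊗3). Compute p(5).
p(5) = 4

A tropical monomial a ⊗ x^⊗i evaluates to a + i · x. Evaluating each term at x = 5:
  Term 0 contributes 4 + 0 · 5 = 4
  Term 1 contributes 2 + 1 · 5 = 7
  Term 2 contributes 3 + 2 · 5 = 13
  Term 3 contributes 10 + 3 · 5 = 25
p(5) = ⊕ of these = min[4, 7, 13, 25] = 4.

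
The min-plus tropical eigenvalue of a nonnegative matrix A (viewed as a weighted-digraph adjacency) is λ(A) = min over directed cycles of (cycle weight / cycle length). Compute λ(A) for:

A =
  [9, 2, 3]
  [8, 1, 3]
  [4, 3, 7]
λ(A) = 1

Enumerate directed cycles and compute their means (weight / length). Sample:
  cycle 0 → 0: weight = 9, length = 1, mean = 9/1 ≈ 9.000
  cycle 1 → 1: weight = 1, length = 1, mean = 1/1 ≈ 1.000
  cycle 2 → 2: weight = 7, length = 1, mean = 7/1 ≈ 7.000
  cycle 0 → 1 → 0: weight = 10, length = 2, mean = 10/2 ≈ 5.000
  cycle 0 → 2 → 0: weight = 7, length = 2, mean = 7/2 ≈ 3.500
  cycle 1 → 0 → 1: weight = 10, length = 2, mean = 10/2 ≈ 5.000
Minimum mean = 1.000, attained e.g. along the cycle 1 → 1 with weight 1 and length 1. So λ(A) = 1/1 = 1.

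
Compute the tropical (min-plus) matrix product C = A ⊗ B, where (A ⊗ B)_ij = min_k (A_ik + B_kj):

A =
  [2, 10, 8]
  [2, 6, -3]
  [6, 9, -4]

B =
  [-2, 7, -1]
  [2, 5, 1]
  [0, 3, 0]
A ⊗ B =
  [0, 9, 1]
  [-3, 0, -3]
  [-4, -1, -4]

Apply the min-plus product entry-by-entry:
  C[0][0] = min over k of (A[0][0] + B[0][0] = 2 + -2 = 0, A[0][1] + B[1][0] = 10 + 2 = 12, A[0][2] + B[2][0] = 8 + 0 = 8) = 0 (attained at k = 0)
  C[0][1] = min over k of (A[0][0] + B[0][1] = 2 + 7 = 9, A[0][1] + B[1][1] = 10 + 5 = 15, A[0][2] + B[2][1] = 8 + 3 = 11) = 9 (attained at k = 0)
  C[0][2] = min over k of (A[0][0] + B[0][2] = 2 + -1 = 1, A[0][1] + B[1][2] = 10 + 1 = 11, A[0][2] + B[2][2] = 8 + 0 = 8) = 1 (attained at k = 0)
  C[1][0] = min over k of (A[1][0] + B[0][0] = 2 + -2 = 0, A[1][1] + B[1][0] = 6 + 2 = 8, A[1][2] + B[2][0] = -3 + 0 = -3) = -3 (attained at k = 2)
  C[1][1] = min over k of (A[1][0] + B[0][1] = 2 + 7 = 9, A[1][1] + B[1][1] = 6 + 5 = 11, A[1][2] + B[2][1] = -3 + 3 = 0) = 0 (attained at k = 2)
  C[1][2] = min over k of (A[1][0] + B[0][2] = 2 + -1 = 1, A[1][1] + B[1][2] = 6 + 1 = 7, A[1][2] + B[2][2] = -3 + 0 = -3) = -3 (attained at k = 2)
  C[2][0] = min over k of (A[2][0] + B[0][0] = 6 + -2 = 4, A[2][1] + B[1][0] = 9 + 2 = 11, A[2][2] + B[2][0] = -4 + 0 = -4) = -4 (attained at k = 2)
  C[2][1] = min over k of (A[2][0] + B[0][1] = 6 + 7 = 13, A[2][1] + B[1][1] = 9 + 5 = 14, A[2][2] + B[2][1] = -4 + 3 = -1) = -1 (attained at k = 2)
  C[2][2] = min over k of (A[2][0] + B[0][2] = 6 + -1 = 5, A[2][1] + B[1][2] = 9 + 1 = 10, A[2][2] + B[2][2] = -4 + 0 = -4) = -4 (attained at k = 2)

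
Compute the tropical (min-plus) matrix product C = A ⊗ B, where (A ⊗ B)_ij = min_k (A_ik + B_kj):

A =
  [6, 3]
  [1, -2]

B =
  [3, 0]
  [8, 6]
A ⊗ B =
  [9, 6]
  [4, 1]

Apply the min-plus product entry-by-entry:
  C[0][0] = min over k of (A[0][0] + B[0][0] = 6 + 3 = 9, A[0][1] + B[1][0] = 3 + 8 = 11) = 9 (attained at k = 0)
  C[0][1] = min over k of (A[0][0] + B[0][1] = 6 + 0 = 6, A[0][1] + B[1][1] = 3 + 6 = 9) = 6 (attained at k = 0)
  C[1][0] = min over k of (A[1][0] + B[0][0] = 1 + 3 = 4, A[1][1] + B[1][0] = -2 + 8 = 6) = 4 (attained at k = 0)
  C[1][1] = min over k of (A[1][0] + B[0][1] = 1 + 0 = 1, A[1][1] + B[1][1] = -2 + 6 = 4) = 1 (attained at k = 0)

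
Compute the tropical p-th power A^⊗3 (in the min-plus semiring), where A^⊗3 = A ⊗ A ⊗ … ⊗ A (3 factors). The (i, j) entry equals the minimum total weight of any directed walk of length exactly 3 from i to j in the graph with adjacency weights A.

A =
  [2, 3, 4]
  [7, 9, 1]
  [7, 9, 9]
A^⊗3 =
  [6, 7, 6]
  [10, 11, 11]
  [11, 12, 11]

Each entry (A^⊗3)_ij equals the minimum over all length-3 walks i = v_0 → v_1 → … → v_3 = j of Σ_t A[v_t][v_{t+1}]. For example, for (i, j) = (0, 2) we minimise over 9 possible intermediate vertex sequences; the minimum is 6, attained along the walk 0 → 0 → 1 → 2.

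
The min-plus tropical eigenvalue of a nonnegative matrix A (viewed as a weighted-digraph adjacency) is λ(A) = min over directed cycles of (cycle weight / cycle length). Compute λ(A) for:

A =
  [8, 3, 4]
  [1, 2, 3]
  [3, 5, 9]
λ(A) = 2

Enumerate directed cycles and compute their means (weight / length). Sample:
  cycle 0 → 0: weight = 8, length = 1, mean = 8/1 ≈ 8.000
  cycle 1 → 1: weight = 2, length = 1, mean = 2/1 ≈ 2.000
  cycle 2 → 2: weight = 9, length = 1, mean = 9/1 ≈ 9.000
  cycle 0 → 1 → 0: weight = 4, length = 2, mean = 4/2 ≈ 2.000
  cycle 0 → 2 → 0: weight = 7, length = 2, mean = 7/2 ≈ 3.500
  cycle 1 → 0 → 1: weight = 4, length = 2, mean = 4/2 ≈ 2.000
Minimum mean = 2.000, attained e.g. along the cycle 1 → 1 with weight 2 and length 1. So λ(A) = 2/1 = 2.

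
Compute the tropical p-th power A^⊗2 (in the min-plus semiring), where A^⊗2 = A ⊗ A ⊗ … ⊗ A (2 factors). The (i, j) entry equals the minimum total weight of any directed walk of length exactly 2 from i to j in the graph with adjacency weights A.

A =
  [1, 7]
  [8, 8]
A^⊗2 =
  [2, 8]
  [9, 15]

Each entry (A^⊗2)_ij equals the minimum over all length-2 walks i = v_0 → v_1 → … → v_2 = j of Σ_t A[v_t][v_{t+1}]. For example, for (i, j) = (0, 1) we minimise over 2 possible intermediate vertex sequences; the minimum is 8, attained along the walk 0 → 0 → 1.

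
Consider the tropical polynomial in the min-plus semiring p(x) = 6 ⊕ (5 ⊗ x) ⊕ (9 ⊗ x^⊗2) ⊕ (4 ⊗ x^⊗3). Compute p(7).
p(7) = 6

A tropical monomial a ⊗ x^⊗i evaluates to a + i · x. Evaluating each term at x = 7:
  Term 0 contributes 6 + 0 · 7 = 6
  Term 1 contributes 5 + 1 · 7 = 12
  Term 2 contributes 9 + 2 · 7 = 23
  Term 3 contributes 4 + 3 · 7 = 25
p(7) = ⊕ of these = min[6, 12, 23, 25] = 6.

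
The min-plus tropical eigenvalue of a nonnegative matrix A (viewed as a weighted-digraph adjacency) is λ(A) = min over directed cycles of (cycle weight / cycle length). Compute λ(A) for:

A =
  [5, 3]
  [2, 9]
λ(A) = 5/2

Enumerate directed cycles and compute their means (weight / length). Sample:
  cycle 0 → 0: weight = 5, length = 1, mean = 5/1 ≈ 5.000
  cycle 1 → 1: weight = 9, length = 1, mean = 9/1 ≈ 9.000
  cycle 0 → 1 → 0: weight = 5, length = 2, mean = 5/2 ≈ 2.500
  cycle 1 → 0 → 1: weight = 5, length = 2, mean = 5/2 ≈ 2.500
Minimum mean = 2.500, attained e.g. along the cycle 0 → 1 → 0 with weight 5 and length 2. So λ(A) = 5/2 = 5/2.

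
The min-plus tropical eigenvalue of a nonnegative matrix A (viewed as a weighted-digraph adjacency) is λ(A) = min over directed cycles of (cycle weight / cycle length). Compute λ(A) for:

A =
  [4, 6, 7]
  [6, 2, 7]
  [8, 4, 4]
λ(A) = 2

Enumerate directed cycles and compute their means (weight / length). Sample:
  cycle 0 → 0: weight = 4, length = 1, mean = 4/1 ≈ 4.000
  cycle 1 → 1: weight = 2, length = 1, mean = 2/1 ≈ 2.000
  cycle 2 → 2: weight = 4, length = 1, mean = 4/1 ≈ 4.000
  cycle 0 → 1 → 0: weight = 12, length = 2, mean = 12/2 ≈ 6.000
  cycle 0 → 2 → 0: weight = 15, length = 2, mean = 15/2 ≈ 7.500
  cycle 1 → 0 → 1: weight = 12, length = 2, mean = 12/2 ≈ 6.000
Minimum mean = 2.000, attained e.g. along the cycle 1 → 1 with weight 2 and length 1. So λ(A) = 2/1 = 2.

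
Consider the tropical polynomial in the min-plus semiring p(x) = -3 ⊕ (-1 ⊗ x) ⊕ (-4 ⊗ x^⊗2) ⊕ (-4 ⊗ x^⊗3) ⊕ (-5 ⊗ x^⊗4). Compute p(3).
p(3) = -3

A tropical monomial a ⊗ x^⊗i evaluates to a + i · x. Evaluating each term at x = 3:
  Term 0 contributes -3 + 0 · 3 = -3
  Term 1 contributes -1 + 1 · 3 = 2
  Term 2 contributes -4 + 2 · 3 = 2
  Term 3 contributes -4 + 3 · 3 = 5
  Term 4 contributes -5 + 4 · 3 = 7
p(3) = ⊕ of these = min[-3, 2, 2, 5, 7] = -3.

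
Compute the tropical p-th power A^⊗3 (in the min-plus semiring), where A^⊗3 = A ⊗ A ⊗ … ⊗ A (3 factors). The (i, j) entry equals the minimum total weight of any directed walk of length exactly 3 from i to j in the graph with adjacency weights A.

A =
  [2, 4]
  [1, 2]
A^⊗3 =
  [6, 8]
  [5, 6]

Each entry (A^⊗3)_ij equals the minimum over all length-3 walks i = v_0 → v_1 → … → v_3 = j of Σ_t A[v_t][v_{t+1}]. For example, for (i, j) = (0, 1) we minimise over 4 possible intermediate vertex sequences; the minimum is 8, attained along the walk 0 → 0 → 0 → 1.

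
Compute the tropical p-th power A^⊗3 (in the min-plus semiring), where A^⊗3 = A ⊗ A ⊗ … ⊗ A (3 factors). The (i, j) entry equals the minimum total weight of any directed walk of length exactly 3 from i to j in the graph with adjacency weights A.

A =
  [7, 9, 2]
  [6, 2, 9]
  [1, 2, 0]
A^⊗3 =
  [3, 4, 2]
  [9, 6, 8]
  [1, 2, 0]

Each entry (A^⊗3)_ij equals the minimum over all length-3 walks i = v_0 → v_1 → … → v_3 = j of Σ_t A[v_t][v_{t+1}]. For example, for (i, j) = (0, 2) we minimise over 9 possible intermediate vertex sequences; the minimum is 2, attained along the walk 0 → 2 → 2 → 2.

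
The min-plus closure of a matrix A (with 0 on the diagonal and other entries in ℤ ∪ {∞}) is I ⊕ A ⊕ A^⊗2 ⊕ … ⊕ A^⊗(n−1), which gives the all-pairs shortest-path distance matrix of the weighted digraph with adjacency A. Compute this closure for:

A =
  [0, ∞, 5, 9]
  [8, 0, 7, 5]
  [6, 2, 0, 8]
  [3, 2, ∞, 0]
Closure =
  [0, 7, 5, 9]
  [8, 0, 7, 5]
  [6, 2, 0, 7]
  [3, 2, 8, 0]

This is the Floyd-Warshall all-pairs shortest-path computation. For each intermediate vertex k = 0, 1, …, 3, update dist[i][j] ← min(dist[i][j], dist[i][k] + dist[k][j]). The final matrix gives, for each (i, j), the minimum total weight of any directed path from i to j (possibly empty when i = j).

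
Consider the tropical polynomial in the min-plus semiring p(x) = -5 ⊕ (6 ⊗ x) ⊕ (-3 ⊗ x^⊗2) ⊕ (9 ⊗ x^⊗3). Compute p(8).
p(8) = -5

A tropical monomial a ⊗ x^⊗i evaluates to a + i · x. Evaluating each term at x = 8:
  Term 0 contributes -5 + 0 · 8 = -5
  Term 1 contributes 6 + 1 · 8 = 14
  Term 2 contributes -3 + 2 · 8 = 13
  Term 3 contributes 9 + 3 · 8 = 33
p(8) = ⊕ of these = min[-5, 14, 13, 33] = -5.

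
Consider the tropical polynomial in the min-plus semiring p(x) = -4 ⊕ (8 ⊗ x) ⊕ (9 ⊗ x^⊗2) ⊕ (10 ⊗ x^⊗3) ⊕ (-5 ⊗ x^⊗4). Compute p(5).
p(5) = -4

A tropical monomial a ⊗ x^⊗i evaluates to a + i · x. Evaluating each term at x = 5:
  Term 0 contributes -4 + 0 · 5 = -4
  Term 1 contributes 8 + 1 · 5 = 13
  Term 2 contributes 9 + 2 · 5 = 19
  Term 3 contributes 10 + 3 · 5 = 25
  Term 4 contributes -5 + 4 · 5 = 15
p(5) = ⊕ of these = min[-4, 13, 19, 25, 15] = -4.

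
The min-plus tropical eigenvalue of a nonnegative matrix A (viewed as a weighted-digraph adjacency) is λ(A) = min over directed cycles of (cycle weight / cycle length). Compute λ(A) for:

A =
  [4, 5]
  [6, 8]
λ(A) = 4

Enumerate directed cycles and compute their means (weight / length). Sample:
  cycle 0 → 0: weight = 4, length = 1, mean = 4/1 ≈ 4.000
  cycle 1 → 1: weight = 8, length = 1, mean = 8/1 ≈ 8.000
  cycle 0 → 1 → 0: weight = 11, length = 2, mean = 11/2 ≈ 5.500
  cycle 1 → 0 → 1: weight = 11, length = 2, mean = 11/2 ≈ 5.500
Minimum mean = 4.000, attained e.g. along the cycle 0 → 0 with weight 4 and length 1. So λ(A) = 4/1 = 4.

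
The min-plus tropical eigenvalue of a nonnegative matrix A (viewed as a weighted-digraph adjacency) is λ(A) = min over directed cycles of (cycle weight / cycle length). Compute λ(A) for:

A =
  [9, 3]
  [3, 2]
λ(A) = 2

Enumerate directed cycles and compute their means (weight / length). Sample:
  cycle 0 → 0: weight = 9, length = 1, mean = 9/1 ≈ 9.000
  cycle 1 → 1: weight = 2, length = 1, mean = 2/1 ≈ 2.000
  cycle 0 → 1 → 0: weight = 6, length = 2, mean = 6/2 ≈ 3.000
  cycle 1 → 0 → 1: weight = 6, length = 2, mean = 6/2 ≈ 3.000
Minimum mean = 2.000, attained e.g. along the cycle 1 → 1 with weight 2 and length 1. So λ(A) = 2/1 = 2.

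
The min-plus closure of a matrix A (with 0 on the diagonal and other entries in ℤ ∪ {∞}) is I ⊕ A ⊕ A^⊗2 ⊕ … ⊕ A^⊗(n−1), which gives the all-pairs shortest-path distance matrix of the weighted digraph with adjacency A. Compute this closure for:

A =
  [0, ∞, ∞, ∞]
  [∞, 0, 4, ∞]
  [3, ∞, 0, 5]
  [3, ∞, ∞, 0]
Closure =
  [0, ∞, ∞, ∞]
  [7, 0, 4, 9]
  [3, ∞, 0, 5]
  [3, ∞, ∞, 0]

This is the Floyd-Warshall all-pairs shortest-path computation. For each intermediate vertex k = 0, 1, …, 3, update dist[i][j] ← min(dist[i][j], dist[i][k] + dist[k][j]). The final matrix gives, for each (i, j), the minimum total weight of any directed path from i to j (possibly empty when i = j).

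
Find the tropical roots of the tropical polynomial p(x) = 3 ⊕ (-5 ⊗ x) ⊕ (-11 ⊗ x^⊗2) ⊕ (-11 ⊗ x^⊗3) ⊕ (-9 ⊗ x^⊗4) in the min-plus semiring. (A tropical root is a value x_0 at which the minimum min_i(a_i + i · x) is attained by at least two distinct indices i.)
Roots: {-2, 0, 6, 8}

Each tropical root is a break point of the lower envelope of the lines y = a_i + i · x (there are 5 lines, with slopes 0, 1, ..., 4). Only the lines that attain the minimum somewhere contribute to roots; other lines are dominated. Here the surviving (envelope) indices are i = 4, i = 3, i = 2, i = 1, i = 0.
Intersections between consecutive envelope lines give the roots: for adjacent envelope indices i < j the intersection is x = (a_i − a_j) / (j − i). Reading off the sorted break points: {-2, 0, 6, 8}.
Verification: at each break x_0, at least two indices attain the minimum of min_i(a_i + i · x_0).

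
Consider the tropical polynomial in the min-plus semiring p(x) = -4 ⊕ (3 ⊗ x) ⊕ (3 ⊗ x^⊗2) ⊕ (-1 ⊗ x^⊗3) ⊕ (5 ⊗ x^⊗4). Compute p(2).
p(2) = -4

A tropical monomial a ⊗ x^⊗i evaluates to a + i · x. Evaluating each term at x = 2:
  Term 0 contributes -4 + 0 · 2 = -4
  Term 1 contributes 3 + 1 · 2 = 5
  Term 2 contributes 3 + 2 · 2 = 7
  Term 3 contributes -1 + 3 · 2 = 5
  Term 4 contributes 5 + 4 · 2 = 13
p(2) = ⊕ of these = min[-4, 5, 7, 5, 13] = -4.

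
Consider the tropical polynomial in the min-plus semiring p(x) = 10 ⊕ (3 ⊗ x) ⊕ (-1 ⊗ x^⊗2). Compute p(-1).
p(-1) = -3

A tropical monomial a ⊗ x^⊗i evaluates to a + i · x. Evaluating each term at x = -1:
  Term 0 contributes 10 + 0 · -1 = 10
  Term 1 contributes 3 + 1 · -1 = 2
  Term 2 contributes -1 + 2 · -1 = -3
p(-1) = ⊕ of these = min[10, 2, -3] = -3.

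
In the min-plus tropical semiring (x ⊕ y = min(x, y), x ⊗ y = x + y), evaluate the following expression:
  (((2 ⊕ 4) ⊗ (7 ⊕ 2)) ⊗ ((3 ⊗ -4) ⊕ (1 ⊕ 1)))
(((2 ⊕ 4) ⊗ (7 ⊕ 2)) ⊗ ((3 ⊗ -4) ⊕ (1 ⊕ 1))) = 3

Expand innermost to outermost. Recall ⊕ takes the minimum of its arguments and ⊗ takes their sum. Working out the expression (((2 ⊕ 4) ⊗ (7 ⊕ 2)) ⊗ ((3 ⊗ -4) ⊕ (1 ⊕ 1))) gives 3.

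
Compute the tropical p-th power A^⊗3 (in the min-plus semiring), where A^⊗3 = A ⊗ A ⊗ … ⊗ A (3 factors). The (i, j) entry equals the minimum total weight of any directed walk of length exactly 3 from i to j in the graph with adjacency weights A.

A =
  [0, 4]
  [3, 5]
A^⊗3 =
  [0, 4]
  [3, 7]

Each entry (A^⊗3)_ij equals the minimum over all length-3 walks i = v_0 → v_1 → … → v_3 = j of Σ_t A[v_t][v_{t+1}]. For example, for (i, j) = (0, 1) we minimise over 4 possible intermediate vertex sequences; the minimum is 4, attained along the walk 0 → 0 → 0 → 1.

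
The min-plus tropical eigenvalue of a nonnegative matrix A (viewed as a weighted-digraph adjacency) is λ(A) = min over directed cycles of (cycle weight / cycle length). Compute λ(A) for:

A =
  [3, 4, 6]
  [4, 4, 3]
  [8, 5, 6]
λ(A) = 3

Enumerate directed cycles and compute their means (weight / length). Sample:
  cycle 0 → 0: weight = 3, length = 1, mean = 3/1 ≈ 3.000
  cycle 1 → 1: weight = 4, length = 1, mean = 4/1 ≈ 4.000
  cycle 2 → 2: weight = 6, length = 1, mean = 6/1 ≈ 6.000
  cycle 0 → 1 → 0: weight = 8, length = 2, mean = 8/2 ≈ 4.000
  cycle 0 → 2 → 0: weight = 14, length = 2, mean = 14/2 ≈ 7.000
  cycle 1 → 0 → 1: weight = 8, length = 2, mean = 8/2 ≈ 4.000
Minimum mean = 3.000, attained e.g. along the cycle 0 → 0 with weight 3 and length 1. So λ(A) = 3/1 = 3.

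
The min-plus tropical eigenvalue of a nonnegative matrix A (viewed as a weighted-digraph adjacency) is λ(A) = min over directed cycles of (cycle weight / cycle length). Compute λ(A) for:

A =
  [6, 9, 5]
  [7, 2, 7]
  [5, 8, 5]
λ(A) = 2

Enumerate directed cycles and compute their means (weight / length). Sample:
  cycle 0 → 0: weight = 6, length = 1, mean = 6/1 ≈ 6.000
  cycle 1 → 1: weight = 2, length = 1, mean = 2/1 ≈ 2.000
  cycle 2 → 2: weight = 5, length = 1, mean = 5/1 ≈ 5.000
  cycle 0 → 1 → 0: weight = 16, length = 2, mean = 16/2 ≈ 8.000
  cycle 0 → 2 → 0: weight = 10, length = 2, mean = 10/2 ≈ 5.000
  cycle 1 → 0 → 1: weight = 16, length = 2, mean = 16/2 ≈ 8.000
Minimum mean = 2.000, attained e.g. along the cycle 1 → 1 with weight 2 and length 1. So λ(A) = 2/1 = 2.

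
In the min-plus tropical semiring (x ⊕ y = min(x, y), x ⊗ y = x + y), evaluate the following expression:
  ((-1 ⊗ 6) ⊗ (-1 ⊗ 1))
((-1 ⊗ 6) ⊗ (-1 ⊗ 1)) = 5

Expand innermost to outermost. Recall ⊕ takes the minimum of its arguments and ⊗ takes their sum. Working out the expression ((-1 ⊗ 6) ⊗ (-1 ⊗ 1)) gives 5.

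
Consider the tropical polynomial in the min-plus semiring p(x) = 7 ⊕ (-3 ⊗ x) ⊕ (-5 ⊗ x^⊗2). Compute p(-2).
p(-2) = -9

A tropical monomial a ⊗ x^⊗i evaluates to a + i · x. Evaluating each term at x = -2:
  Term 0 contributes 7 + 0 · -2 = 7
  Term 1 contributes -3 + 1 · -2 = -5
  Term 2 contributes -5 + 2 · -2 = -9
p(-2) = ⊕ of these = min[7, -5, -9] = -9.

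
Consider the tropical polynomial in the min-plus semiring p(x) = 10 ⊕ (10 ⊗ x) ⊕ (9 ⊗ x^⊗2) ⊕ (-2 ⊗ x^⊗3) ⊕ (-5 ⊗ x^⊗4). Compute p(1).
p(1) = -1

A tropical monomial a ⊗ x^⊗i evaluates to a + i · x. Evaluating each term at x = 1:
  Term 0 contributes 10 + 0 · 1 = 10
  Term 1 contributes 10 + 1 · 1 = 11
  Term 2 contributes 9 + 2 · 1 = 11
  Term 3 contributes -2 + 3 · 1 = 1
  Term 4 contributes -5 + 4 · 1 = -1
p(1) = ⊕ of these = min[10, 11, 11, 1, -1] = -1.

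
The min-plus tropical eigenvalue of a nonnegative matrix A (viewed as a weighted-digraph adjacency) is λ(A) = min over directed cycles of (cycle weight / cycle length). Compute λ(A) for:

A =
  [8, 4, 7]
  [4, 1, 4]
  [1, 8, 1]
λ(A) = 1

Enumerate directed cycles and compute their means (weight / length). Sample:
  cycle 0 → 0: weight = 8, length = 1, mean = 8/1 ≈ 8.000
  cycle 1 → 1: weight = 1, length = 1, mean = 1/1 ≈ 1.000
  cycle 2 → 2: weight = 1, length = 1, mean = 1/1 ≈ 1.000
  cycle 0 → 1 → 0: weight = 8, length = 2, mean = 8/2 ≈ 4.000
  cycle 0 → 2 → 0: weight = 8, length = 2, mean = 8/2 ≈ 4.000
  cycle 1 → 0 → 1: weight = 8, length = 2, mean = 8/2 ≈ 4.000
Minimum mean = 1.000, attained e.g. along the cycle 1 → 1 with weight 1 and length 1. So λ(A) = 1/1 = 1.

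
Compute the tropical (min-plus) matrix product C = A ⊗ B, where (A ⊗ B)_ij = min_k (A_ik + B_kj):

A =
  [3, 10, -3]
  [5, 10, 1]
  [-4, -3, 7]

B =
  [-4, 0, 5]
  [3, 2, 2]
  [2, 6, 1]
A ⊗ B =
  [-1, 3, -2]
  [1, 5, 2]
  [-8, -4, -1]

Apply the min-plus product entry-by-entry:
  C[0][0] = min over k of (A[0][0] + B[0][0] = 3 + -4 = -1, A[0][1] + B[1][0] = 10 + 3 = 13, A[0][2] + B[2][0] = -3 + 2 = -1) = -1 (attained at k = 0)
  C[0][1] = min over k of (A[0][0] + B[0][1] = 3 + 0 = 3, A[0][1] + B[1][1] = 10 + 2 = 12, A[0][2] + B[2][1] = -3 + 6 = 3) = 3 (attained at k = 0)
  C[0][2] = min over k of (A[0][0] + B[0][2] = 3 + 5 = 8, A[0][1] + B[1][2] = 10 + 2 = 12, A[0][2] + B[2][2] = -3 + 1 = -2) = -2 (attained at k = 2)
  C[1][0] = min over k of (A[1][0] + B[0][0] = 5 + -4 = 1, A[1][1] + B[1][0] = 10 + 3 = 13, A[1][2] + B[2][0] = 1 + 2 = 3) = 1 (attained at k = 0)
  C[1][1] = min over k of (A[1][0] + B[0][1] = 5 + 0 = 5, A[1][1] + B[1][1] = 10 + 2 = 12, A[1][2] + B[2][1] = 1 + 6 = 7) = 5 (attained at k = 0)
  C[1][2] = min over k of (A[1][0] + B[0][2] = 5 + 5 = 10, A[1][1] + B[1][2] = 10 + 2 = 12, A[1][2] + B[2][2] = 1 + 1 = 2) = 2 (attained at k = 2)
  C[2][0] = min over k of (A[2][0] + B[0][0] = -4 + -4 = -8, A[2][1] + B[1][0] = -3 + 3 = 0, A[2][2] + B[2][0] = 7 + 2 = 9) = -8 (attained at k = 0)
  C[2][1] = min over k of (A[2][0] + B[0][1] = -4 + 0 = -4, A[2][1] + B[1][1] = -3 + 2 = -1, A[2][2] + B[2][1] = 7 + 6 = 13) = -4 (attained at k = 0)
  C[2][2] = min over k of (A[2][0] + B[0][2] = -4 + 5 = 1, A[2][1] + B[1][2] = -3 + 2 = -1, A[2][2] + B[2][2] = 7 + 1 = 8) = -1 (attained at k = 1)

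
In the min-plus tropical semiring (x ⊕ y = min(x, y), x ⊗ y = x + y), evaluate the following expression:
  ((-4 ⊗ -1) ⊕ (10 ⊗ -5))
((-4 ⊗ -1) ⊕ (10 ⊗ -5)) = -5

Expand innermost to outermost. Recall ⊕ takes the minimum of its arguments and ⊗ takes their sum. Working out the expression ((-4 ⊗ -1) ⊕ (10 ⊗ -5)) gives -5.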